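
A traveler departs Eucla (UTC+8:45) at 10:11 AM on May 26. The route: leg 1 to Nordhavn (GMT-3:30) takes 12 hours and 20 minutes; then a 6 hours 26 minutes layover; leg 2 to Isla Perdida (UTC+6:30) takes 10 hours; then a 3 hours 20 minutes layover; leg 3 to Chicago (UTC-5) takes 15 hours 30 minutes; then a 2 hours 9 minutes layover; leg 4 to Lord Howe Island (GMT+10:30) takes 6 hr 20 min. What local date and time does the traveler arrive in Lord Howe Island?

8:01 PM on May 28

Convert departure to UTC: 10:11 AM − 8:45 = 1:26 AM UTC on May 26.
Add 12 hours 20 minutes leg 1 → 1:46 PM UTC.
Add 6 hours and 26 minutes layover in Nordhavn → 8:12 PM UTC.
Add 10 hours leg 2 → 6:12 AM UTC (May 27).
Add 3 hours 20 minutes layover in Isla Perdida → 9:32 AM UTC.
Add 15 hours and 30 minutes leg 3 → 1:02 AM UTC (May 28).
Add 2 hours and 9 minutes layover in Chicago → 3:11 AM UTC.
Add 6 hours and 20 minutes leg 4 → 9:31 AM UTC.
Lord Howe Island is UTC+10:30, so local arrival = 9:31 AM + 10:30 = 8:01 PM on May 28.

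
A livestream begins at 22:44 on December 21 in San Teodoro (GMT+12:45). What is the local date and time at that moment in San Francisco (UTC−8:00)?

In UTC: 22:44 − 12:45 = 09:59 on Dec 21.
San Francisco is UTC−8:00: 09:59 − 8:00 = 01:59 on Dec 21.

01:59 on Dec 21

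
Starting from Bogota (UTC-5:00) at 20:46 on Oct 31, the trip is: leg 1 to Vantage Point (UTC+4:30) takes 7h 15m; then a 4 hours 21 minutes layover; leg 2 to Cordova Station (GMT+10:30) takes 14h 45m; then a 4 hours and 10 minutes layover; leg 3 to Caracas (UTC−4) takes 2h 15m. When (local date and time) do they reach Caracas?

Convert departure to UTC: 20:46 + 5:00 = 01:46 UTC on Nov 1.
Add 7 hours 15 minutes leg 1 → 09:01 UTC.
Add 4 hours 21 minutes layover in Vantage Point → 13:22 UTC.
Add 14 hours and 45 minutes leg 2 → 04:07 UTC (Nov 2).
Add 4 hours 10 minutes layover in Cordova Station → 08:17 UTC.
Add 2 hours 15 minutes leg 3 → 10:32 UTC.
Caracas is UTC−4:00, so local arrival = 10:32 − 4:00 = 06:32 on Nov 2.

06:32 on November 2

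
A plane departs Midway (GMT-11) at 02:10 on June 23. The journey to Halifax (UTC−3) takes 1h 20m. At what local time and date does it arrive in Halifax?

11:30 on Jun 23

Halifax is 8:00 ahead of Midway.
After 1 hour 20 minutes it is 03:30 in Midway.
Shift by the zone difference: 03:30 + 8:00 = 11:30 on Jun 23 in Halifax.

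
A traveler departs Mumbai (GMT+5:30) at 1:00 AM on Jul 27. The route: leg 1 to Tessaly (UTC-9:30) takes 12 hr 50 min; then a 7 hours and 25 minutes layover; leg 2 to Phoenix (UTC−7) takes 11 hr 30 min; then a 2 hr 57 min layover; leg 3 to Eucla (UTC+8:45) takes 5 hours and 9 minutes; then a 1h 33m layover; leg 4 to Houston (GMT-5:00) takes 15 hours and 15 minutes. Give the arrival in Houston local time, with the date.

11:09 PM on Jul 28

Convert departure to UTC: 1:00 AM − 5:30 = 7:30 PM UTC on Jul 26.
Add 12 hours 50 minutes leg 1 → 8:20 AM UTC (Jul 27).
Add 7 hours and 25 minutes layover in Tessaly → 3:45 PM UTC.
Add 11 hours and 30 minutes leg 2 → 3:15 AM UTC (Jul 28).
Add 2 hours 57 minutes layover in Phoenix → 6:12 AM UTC.
Add 5 hours and 9 minutes leg 3 → 11:21 AM UTC.
Add 1 hour and 33 minutes layover in Eucla → 12:54 PM UTC.
Add 15 hours 15 minutes leg 4 → 4:09 AM UTC (Jul 29).
Houston is UTC−5:00, so local arrival = 4:09 AM − 5:00 = 11:09 PM on Jul 28.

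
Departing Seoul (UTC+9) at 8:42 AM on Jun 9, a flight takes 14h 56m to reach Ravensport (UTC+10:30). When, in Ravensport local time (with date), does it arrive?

1:08 AM on Jun 10

Convert departure to UTC: 8:42 AM − 9:00 = 11:42 PM UTC on Jun 8.
Add 14 hours 56 minutes travel time → 2:38 PM UTC (Jun 9).
Ravensport is UTC+10:30, so local arrival = 2:38 PM + 10:30 = 1:08 AM on Jun 10.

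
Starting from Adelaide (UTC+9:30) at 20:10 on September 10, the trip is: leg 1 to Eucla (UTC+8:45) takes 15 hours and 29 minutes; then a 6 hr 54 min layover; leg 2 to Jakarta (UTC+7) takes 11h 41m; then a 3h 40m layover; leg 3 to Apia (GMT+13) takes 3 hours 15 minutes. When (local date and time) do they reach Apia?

16:39 on Sep 12

Convert departure to UTC: 20:10 − 9:30 = 10:40 UTC on Sep 10.
Add 15 hours and 29 minutes leg 1 → 02:09 UTC (Sep 11).
Add 6 hours 54 minutes layover in Eucla → 09:03 UTC.
Add 11 hours and 41 minutes leg 2 → 20:44 UTC.
Add 3 hours and 40 minutes layover in Jakarta → 00:24 UTC (Sep 12).
Add 3 hours 15 minutes leg 3 → 03:39 UTC.
Apia is UTC+13:00, so local arrival = 03:39 + 13:00 = 16:39 on Sep 12.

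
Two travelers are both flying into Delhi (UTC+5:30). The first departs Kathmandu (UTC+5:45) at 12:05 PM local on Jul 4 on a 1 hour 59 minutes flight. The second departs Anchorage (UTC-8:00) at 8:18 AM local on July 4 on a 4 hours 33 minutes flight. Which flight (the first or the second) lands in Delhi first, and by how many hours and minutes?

the first, by 12 hours 32 minutes

Flight 1 in UTC: 12:05 PM − 5:45 = 6:20 AM on Jul 4.
+1 hour 59 minutes → arrive 8:19 AM UTC on Jul 4.
Flight 2 in UTC: 8:18 AM + 8:00 = 4:18 PM on Jul 4.
+4 hours and 33 minutes → arrive 8:51 PM UTC on Jul 4.
Flight 1 lands earlier by 12 hours 32 minutes.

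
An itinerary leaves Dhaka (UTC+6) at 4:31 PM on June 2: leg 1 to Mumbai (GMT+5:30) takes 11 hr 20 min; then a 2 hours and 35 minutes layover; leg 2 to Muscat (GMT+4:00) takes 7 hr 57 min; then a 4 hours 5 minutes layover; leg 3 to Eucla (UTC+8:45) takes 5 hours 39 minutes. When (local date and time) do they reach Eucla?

2:52 AM on Jun 4

Convert departure to UTC: 4:31 PM − 6:00 = 10:31 AM UTC on Jun 2.
Add 11 hours and 20 minutes leg 1 → 9:51 PM UTC.
Add 2 hours 35 minutes layover in Mumbai → 12:26 AM UTC (Jun 3).
Add 7 hours 57 minutes leg 2 → 8:23 AM UTC.
Add 4 hours and 5 minutes layover in Muscat → 12:28 PM UTC.
Add 5 hours 39 minutes leg 3 → 6:07 PM UTC.
Eucla is UTC+8:45, so local arrival = 6:07 PM + 8:45 = 2:52 AM on Jun 4.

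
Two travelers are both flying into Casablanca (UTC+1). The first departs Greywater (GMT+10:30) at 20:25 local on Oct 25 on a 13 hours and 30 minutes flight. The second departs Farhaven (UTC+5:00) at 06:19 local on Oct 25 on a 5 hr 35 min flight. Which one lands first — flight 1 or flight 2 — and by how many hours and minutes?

the second, by 16 hours 31 minutes

Flight 1 in UTC: 20:25 − 10:30 = 09:55 on Oct 25.
+13 hours 30 minutes → arrive 23:25 UTC on Oct 25.
Flight 2 in UTC: 06:19 − 5:00 = 01:19 on Oct 25.
+5 hours 35 minutes → arrive 06:54 UTC on Oct 25.
Flight 2 lands earlier by 16 hours 31 minutes.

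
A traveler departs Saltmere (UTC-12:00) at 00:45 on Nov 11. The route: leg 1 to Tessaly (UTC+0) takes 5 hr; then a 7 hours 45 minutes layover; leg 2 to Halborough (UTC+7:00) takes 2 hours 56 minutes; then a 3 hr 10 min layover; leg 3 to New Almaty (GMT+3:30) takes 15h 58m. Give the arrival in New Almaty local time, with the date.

Convert departure to UTC: 00:45 + 12:00 = 12:45 UTC on Nov 11.
Add 5 hours leg 1 → 17:45 UTC.
Add 7 hours and 45 minutes layover in Tessaly → 01:30 UTC (Nov 12).
Add 2 hours and 56 minutes leg 2 → 04:26 UTC.
Add 3 hours 10 minutes layover in Halborough → 07:36 UTC.
Add 15 hours 58 minutes leg 3 → 23:34 UTC.
New Almaty is UTC+3:30, so local arrival = 23:34 + 3:30 = 03:04 on Nov 13.

03:04 on November 13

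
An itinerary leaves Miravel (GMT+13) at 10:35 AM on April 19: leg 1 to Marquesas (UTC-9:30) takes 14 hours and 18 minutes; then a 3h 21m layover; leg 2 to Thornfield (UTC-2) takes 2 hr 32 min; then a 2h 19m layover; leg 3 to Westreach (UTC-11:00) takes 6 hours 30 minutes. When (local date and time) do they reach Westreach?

Convert departure to UTC: 10:35 AM − 13:00 = 9:35 PM UTC on Apr 18.
Add 14 hours 18 minutes leg 1 → 11:53 AM UTC (Apr 19).
Add 3 hours 21 minutes layover in Marquesas → 3:14 PM UTC.
Add 2 hours and 32 minutes leg 2 → 5:46 PM UTC.
Add 2 hours and 19 minutes layover in Thornfield → 8:05 PM UTC.
Add 6 hours 30 minutes leg 3 → 2:35 AM UTC (Apr 20).
Westreach is UTC−11:00, so local arrival = 2:35 AM − 11:00 = 3:35 PM on Apr 19.

3:35 PM on April 19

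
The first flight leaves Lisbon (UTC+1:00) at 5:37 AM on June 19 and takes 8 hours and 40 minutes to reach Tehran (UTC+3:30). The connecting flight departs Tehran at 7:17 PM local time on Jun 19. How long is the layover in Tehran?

2 hours 30 minutes

Convert departure to UTC: 5:37 AM − 1:00 = 4:37 AM UTC on Jun 19.
Add 8 hours 40 minutes flight time → 1:17 PM UTC.
Tehran is UTC+3:30, so local arrival = 1:17 PM + 3:30 = 4:47 PM on Jun 19.
Layover = 7:17 PM − 4:47 PM = 2 hours 30 minutes.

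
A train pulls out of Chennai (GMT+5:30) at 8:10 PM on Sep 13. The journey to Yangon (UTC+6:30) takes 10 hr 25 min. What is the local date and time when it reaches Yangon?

Convert departure to UTC: 8:10 PM − 5:30 = 2:40 PM UTC on Sep 13.
Add 10 hours and 25 minutes travel time → 1:05 AM UTC (Sep 14).
Yangon is UTC+6:30, so local arrival = 1:05 AM + 6:30 = 7:35 AM on Sep 14.

7:35 AM on Sep 14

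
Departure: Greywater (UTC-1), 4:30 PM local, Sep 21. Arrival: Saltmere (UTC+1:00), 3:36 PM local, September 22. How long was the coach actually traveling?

21 hours 6 minutes

Departure in UTC: 4:30 PM + 1:00 = 5:30 PM on Sep 21.
Arrival in UTC: 3:36 PM − 1:00 = 2:36 PM on Sep 22.
Elapsed = 2:36 PM − 5:30 PM (+1 day) = 21 hours 6 minutes.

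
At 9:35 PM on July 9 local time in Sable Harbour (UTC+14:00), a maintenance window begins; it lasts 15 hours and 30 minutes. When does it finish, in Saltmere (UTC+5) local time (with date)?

4:05 AM on July 10

Convert start to UTC: 9:35 PM − 14:00 = 7:35 AM UTC on Jul 9.
Add 15 hours and 30 minutes duration → 11:05 PM UTC.
Saltmere is UTC+5:00, so local end time = 11:05 PM + 5:00 = 4:05 AM on Jul 10.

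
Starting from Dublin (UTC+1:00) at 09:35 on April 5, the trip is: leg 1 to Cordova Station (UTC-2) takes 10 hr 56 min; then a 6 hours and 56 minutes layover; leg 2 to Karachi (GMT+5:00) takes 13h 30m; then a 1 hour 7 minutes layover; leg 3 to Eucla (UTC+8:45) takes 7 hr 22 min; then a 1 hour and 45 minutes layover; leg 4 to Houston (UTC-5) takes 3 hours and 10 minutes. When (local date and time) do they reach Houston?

00:21 on Apr 7

Convert departure to UTC: 09:35 − 1:00 = 08:35 UTC on Apr 5.
Add 10 hours 56 minutes leg 1 → 19:31 UTC.
Add 6 hours 56 minutes layover in Cordova Station → 02:27 UTC (Apr 6).
Add 13 hours and 30 minutes leg 2 → 15:57 UTC.
Add 1 hour and 7 minutes layover in Karachi → 17:04 UTC.
Add 7 hours 22 minutes leg 3 → 00:26 UTC (Apr 7).
Add 1 hour and 45 minutes layover in Eucla → 02:11 UTC.
Add 3 hours 10 minutes leg 4 → 05:21 UTC.
Houston is UTC−5:00, so local arrival = 05:21 − 5:00 = 00:21 on Apr 7.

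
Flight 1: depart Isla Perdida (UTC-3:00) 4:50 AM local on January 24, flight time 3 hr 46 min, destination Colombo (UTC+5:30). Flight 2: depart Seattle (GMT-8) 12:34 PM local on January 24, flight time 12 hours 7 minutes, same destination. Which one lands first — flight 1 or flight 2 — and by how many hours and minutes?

the first, by 21 hours 5 minutes

Flight 1 in UTC: 4:50 AM + 3:00 = 7:50 AM on Jan 24.
+3 hours 46 minutes → arrive 11:36 AM UTC on Jan 24.
Flight 2 in UTC: 12:34 PM + 8:00 = 8:34 PM on Jan 24.
+12 hours 7 minutes → arrive 8:41 AM UTC on Jan 25.
Flight 1 lands earlier by 21 hours 5 minutes.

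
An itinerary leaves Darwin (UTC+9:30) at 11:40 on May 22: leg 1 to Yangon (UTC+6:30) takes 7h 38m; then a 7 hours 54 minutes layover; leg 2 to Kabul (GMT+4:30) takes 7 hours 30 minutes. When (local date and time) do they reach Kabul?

Convert departure to UTC: 11:40 − 9:30 = 02:10 UTC on May 22.
Add 7 hours and 38 minutes leg 1 → 09:48 UTC.
Add 7 hours and 54 minutes layover in Yangon → 17:42 UTC.
Add 7 hours and 30 minutes leg 2 → 01:12 UTC (May 23).
Kabul is UTC+4:30, so local arrival = 01:12 + 4:30 = 05:42 on May 23.

05:42 on May 23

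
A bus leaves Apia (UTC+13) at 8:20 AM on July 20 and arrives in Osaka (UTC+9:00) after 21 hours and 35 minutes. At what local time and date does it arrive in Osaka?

Convert departure to UTC: 8:20 AM − 13:00 = 7:20 PM UTC on Jul 19.
Add 21 hours and 35 minutes travel time → 4:55 PM UTC (Jul 20).
Osaka is UTC+9:00, so local arrival = 4:55 PM + 9:00 = 1:55 AM on Jul 21.

1:55 AM on July 21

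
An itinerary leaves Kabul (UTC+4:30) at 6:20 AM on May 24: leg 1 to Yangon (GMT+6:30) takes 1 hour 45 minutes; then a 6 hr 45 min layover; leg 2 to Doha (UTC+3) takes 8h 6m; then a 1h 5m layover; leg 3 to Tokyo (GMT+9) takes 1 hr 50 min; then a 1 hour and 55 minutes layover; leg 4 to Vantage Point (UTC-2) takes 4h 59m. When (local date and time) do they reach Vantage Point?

Convert departure to UTC: 6:20 AM − 4:30 = 1:50 AM UTC on May 24.
Add 1 hour 45 minutes leg 1 → 3:35 AM UTC.
Add 6 hours 45 minutes layover in Yangon → 10:20 AM UTC.
Add 8 hours and 6 minutes leg 2 → 6:26 PM UTC.
Add 1 hour 5 minutes layover in Doha → 7:31 PM UTC.
Add 1 hour and 50 minutes leg 3 → 9:21 PM UTC.
Add 1 hour 55 minutes layover in Tokyo → 11:16 PM UTC.
Add 4 hours and 59 minutes leg 4 → 4:15 AM UTC (May 25).
Vantage Point is UTC−2:00, so local arrival = 4:15 AM − 2:00 = 2:15 AM on May 25.

2:15 AM on May 25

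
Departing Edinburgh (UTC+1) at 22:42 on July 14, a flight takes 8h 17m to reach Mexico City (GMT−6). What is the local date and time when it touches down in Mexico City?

Mexico City is 7:00 behind Edinburgh.
After 8 hours 17 minutes it is 06:59 (Jul 15) in Edinburgh.
Shift by the zone difference: 06:59 − 7:00 = 23:59 on Jul 14 in Mexico City.

23:59 on Jul 14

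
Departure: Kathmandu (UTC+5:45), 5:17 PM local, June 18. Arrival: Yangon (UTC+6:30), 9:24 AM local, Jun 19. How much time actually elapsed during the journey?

Departure in UTC: 5:17 PM − 5:45 = 11:32 AM on Jun 18.
Arrival in UTC: 9:24 AM − 6:30 = 2:54 AM on Jun 19.
Elapsed = 2:54 AM − 11:32 AM (+1 day) = 15 hours 22 minutes.

15 hours 22 minutes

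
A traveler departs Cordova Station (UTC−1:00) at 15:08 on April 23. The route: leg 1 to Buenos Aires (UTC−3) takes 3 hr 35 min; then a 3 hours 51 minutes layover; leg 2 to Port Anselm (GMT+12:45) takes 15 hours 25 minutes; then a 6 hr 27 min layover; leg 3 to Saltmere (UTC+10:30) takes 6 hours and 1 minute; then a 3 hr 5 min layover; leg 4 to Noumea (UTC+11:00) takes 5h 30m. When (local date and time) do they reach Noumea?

Convert departure to UTC: 15:08 + 1:00 = 16:08 UTC on Apr 23.
Add 3 hours and 35 minutes leg 1 → 19:43 UTC.
Add 3 hours and 51 minutes layover in Buenos Aires → 23:34 UTC.
Add 15 hours and 25 minutes leg 2 → 14:59 UTC (Apr 24).
Add 6 hours and 27 minutes layover in Port Anselm → 21:26 UTC.
Add 6 hours 1 minute leg 3 → 03:27 UTC (Apr 25).
Add 3 hours and 5 minutes layover in Saltmere → 06:32 UTC.
Add 5 hours and 30 minutes leg 4 → 12:02 UTC.
Noumea is UTC+11:00, so local arrival = 12:02 + 11:00 = 23:02 on Apr 25.

23:02 on April 25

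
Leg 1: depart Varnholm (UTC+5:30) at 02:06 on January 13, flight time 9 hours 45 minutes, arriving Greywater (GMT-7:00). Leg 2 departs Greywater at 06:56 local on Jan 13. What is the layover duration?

7 hours 35 minutes

Convert departure to UTC: 02:06 − 5:30 = 20:36 UTC on Jan 12.
Add 9 hours 45 minutes flight time → 06:21 UTC (Jan 13).
Greywater is UTC−7:00, so local arrival = 06:21 − 7:00 = 23:21 on Jan 12.
Layover = 06:56 − 23:21 (+1 day) = 7 hours 35 minutes.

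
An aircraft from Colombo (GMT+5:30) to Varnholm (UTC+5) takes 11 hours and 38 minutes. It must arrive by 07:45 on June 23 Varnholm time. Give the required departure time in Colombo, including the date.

Target arrival in UTC: 07:45 − 5:00 = 02:45 on Jun 23.
Subtract 11 hours 38 minutes → departure 15:07 UTC on Jun 22.
Colombo is UTC+5:30: 15:07 + 5:30 = 20:37 on Jun 22.

20:37 on Jun 22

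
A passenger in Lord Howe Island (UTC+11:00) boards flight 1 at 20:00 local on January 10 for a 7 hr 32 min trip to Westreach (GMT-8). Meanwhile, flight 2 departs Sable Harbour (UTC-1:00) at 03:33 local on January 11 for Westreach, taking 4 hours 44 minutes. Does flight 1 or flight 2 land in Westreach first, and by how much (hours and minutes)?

the first, by 16 hours 45 minutes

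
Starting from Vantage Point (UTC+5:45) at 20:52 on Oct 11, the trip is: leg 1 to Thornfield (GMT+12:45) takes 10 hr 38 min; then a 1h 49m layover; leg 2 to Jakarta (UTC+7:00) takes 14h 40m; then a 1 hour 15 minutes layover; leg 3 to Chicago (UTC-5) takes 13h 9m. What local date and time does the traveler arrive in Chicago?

03:38 on October 13

Convert departure to UTC: 20:52 − 5:45 = 15:07 UTC on Oct 11.
Add 10 hours and 38 minutes leg 1 → 01:45 UTC (Oct 12).
Add 1 hour 49 minutes layover in Thornfield → 03:34 UTC.
Add 14 hours and 40 minutes leg 2 → 18:14 UTC.
Add 1 hour and 15 minutes layover in Jakarta → 19:29 UTC.
Add 13 hours 9 minutes leg 3 → 08:38 UTC (Oct 13).
Chicago is UTC−5:00, so local arrival = 08:38 − 5:00 = 03:38 on Oct 13.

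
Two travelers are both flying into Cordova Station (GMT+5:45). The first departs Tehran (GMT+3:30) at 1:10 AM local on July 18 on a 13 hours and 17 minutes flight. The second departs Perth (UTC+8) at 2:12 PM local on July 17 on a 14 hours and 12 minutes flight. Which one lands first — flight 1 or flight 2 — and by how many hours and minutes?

Flight 1 in UTC: 1:10 AM − 3:30 = 9:40 PM on Jul 17.
+13 hours 17 minutes → arrive 10:57 AM UTC on Jul 18.
Flight 2 in UTC: 2:12 PM − 8:00 = 6:12 AM on Jul 17.
+14 hours 12 minutes → arrive 8:24 PM UTC on Jul 17.
Flight 2 lands earlier by 14 hours 33 minutes.

the second, by 14 hours 33 minutes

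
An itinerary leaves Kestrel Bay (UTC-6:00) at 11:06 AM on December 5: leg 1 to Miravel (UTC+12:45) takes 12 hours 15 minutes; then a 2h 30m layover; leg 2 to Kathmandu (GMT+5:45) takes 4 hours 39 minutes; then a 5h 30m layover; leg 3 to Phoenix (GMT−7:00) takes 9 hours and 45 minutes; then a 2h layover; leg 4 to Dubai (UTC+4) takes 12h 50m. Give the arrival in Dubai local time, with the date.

10:35 PM on December 7

Convert departure to UTC: 11:06 AM + 6:00 = 5:06 PM UTC on Dec 5.
Add 12 hours and 15 minutes leg 1 → 5:21 AM UTC (Dec 6).
Add 2 hours and 30 minutes layover in Miravel → 7:51 AM UTC.
Add 4 hours 39 minutes leg 2 → 12:30 PM UTC.
Add 5 hours and 30 minutes layover in Kathmandu → 6:00 PM UTC.
Add 9 hours and 45 minutes leg 3 → 3:45 AM UTC (Dec 7).
Add 2 hours layover in Phoenix → 5:45 AM UTC.
Add 12 hours 50 minutes leg 4 → 6:35 PM UTC.
Dubai is UTC+4:00, so local arrival = 6:35 PM + 4:00 = 10:35 PM on Dec 7.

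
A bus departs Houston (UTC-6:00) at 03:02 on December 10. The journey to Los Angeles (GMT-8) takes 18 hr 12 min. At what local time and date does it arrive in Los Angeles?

19:14 on December 10

Convert departure to UTC: 03:02 + 6:00 = 09:02 UTC on Dec 10.
Add 18 hours and 12 minutes travel time → 03:14 UTC (Dec 11).
Los Angeles is UTC−8:00, so local arrival = 03:14 − 8:00 = 19:14 on Dec 10.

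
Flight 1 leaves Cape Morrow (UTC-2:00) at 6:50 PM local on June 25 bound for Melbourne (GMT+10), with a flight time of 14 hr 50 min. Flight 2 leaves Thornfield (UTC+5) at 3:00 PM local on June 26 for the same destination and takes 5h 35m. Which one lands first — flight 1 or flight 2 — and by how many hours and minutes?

the first, by 3 hours 55 minutes

Flight 1 in UTC: 6:50 PM + 2:00 = 8:50 PM on Jun 25.
+14 hours 50 minutes → arrive 11:40 AM UTC on Jun 26.
Flight 2 in UTC: 3:00 PM − 5:00 = 10:00 AM on Jun 26.
+5 hours and 35 minutes → arrive 3:35 PM UTC on Jun 26.
Flight 1 lands earlier by 3 hours 55 minutes.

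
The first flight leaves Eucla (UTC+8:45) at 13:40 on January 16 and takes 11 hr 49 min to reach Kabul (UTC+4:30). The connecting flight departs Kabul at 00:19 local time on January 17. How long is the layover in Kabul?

Convert departure to UTC: 13:40 − 8:45 = 04:55 UTC on Jan 16.
Add 11 hours and 49 minutes flight time → 16:44 UTC.
Kabul is UTC+4:30, so local arrival = 16:44 + 4:30 = 21:14 on Jan 16.
Layover = 00:19 − 21:14 (+1 day) = 3 hours 5 minutes.

3 hours 5 minutes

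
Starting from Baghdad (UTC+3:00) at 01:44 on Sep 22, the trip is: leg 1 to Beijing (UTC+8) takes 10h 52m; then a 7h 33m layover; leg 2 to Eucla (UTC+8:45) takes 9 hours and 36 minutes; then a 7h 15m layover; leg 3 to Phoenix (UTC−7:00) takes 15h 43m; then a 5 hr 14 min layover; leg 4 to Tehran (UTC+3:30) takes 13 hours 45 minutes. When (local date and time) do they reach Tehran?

Convert departure to UTC: 01:44 − 3:00 = 22:44 UTC on Sep 21.
Add 10 hours and 52 minutes leg 1 → 09:36 UTC (Sep 22).
Add 7 hours and 33 minutes layover in Beijing → 17:09 UTC.
Add 9 hours 36 minutes leg 2 → 02:45 UTC (Sep 23).
Add 7 hours 15 minutes layover in Eucla → 10:00 UTC.
Add 15 hours 43 minutes leg 3 → 01:43 UTC (Sep 24).
Add 5 hours 14 minutes layover in Phoenix → 06:57 UTC.
Add 13 hours 45 minutes leg 4 → 20:42 UTC.
Tehran is UTC+3:30, so local arrival = 20:42 + 3:30 = 00:12 on Sep 25.

00:12 on September 25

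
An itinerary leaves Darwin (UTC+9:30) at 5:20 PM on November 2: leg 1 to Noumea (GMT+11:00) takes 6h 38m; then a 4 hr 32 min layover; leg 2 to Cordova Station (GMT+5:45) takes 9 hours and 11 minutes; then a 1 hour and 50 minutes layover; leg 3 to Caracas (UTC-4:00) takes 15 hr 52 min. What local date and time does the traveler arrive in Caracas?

Convert departure to UTC: 5:20 PM − 9:30 = 7:50 AM UTC on Nov 2.
Add 6 hours 38 minutes leg 1 → 2:28 PM UTC.
Add 4 hours 32 minutes layover in Noumea → 7:00 PM UTC.
Add 9 hours and 11 minutes leg 2 → 4:11 AM UTC (Nov 3).
Add 1 hour 50 minutes layover in Cordova Station → 6:01 AM UTC.
Add 15 hours 52 minutes leg 3 → 9:53 PM UTC.
Caracas is UTC−4:00, so local arrival = 9:53 PM − 4:00 = 5:53 PM on Nov 3.

5:53 PM on Nov 3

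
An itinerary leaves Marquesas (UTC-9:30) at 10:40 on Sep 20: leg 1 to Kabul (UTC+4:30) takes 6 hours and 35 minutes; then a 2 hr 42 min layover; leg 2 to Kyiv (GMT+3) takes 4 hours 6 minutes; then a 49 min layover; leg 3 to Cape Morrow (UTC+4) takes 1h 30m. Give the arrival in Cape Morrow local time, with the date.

Convert departure to UTC: 10:40 + 9:30 = 20:10 UTC on Sep 20.
Add 6 hours 35 minutes leg 1 → 02:45 UTC (Sep 21).
Add 2 hours and 42 minutes layover in Kabul → 05:27 UTC.
Add 4 hours 6 minutes leg 2 → 09:33 UTC.
Add 49 minutes layover in Kyiv → 10:22 UTC.
Add 1 hour and 30 minutes leg 3 → 11:52 UTC.
Cape Morrow is UTC+4:00, so local arrival = 11:52 + 4:00 = 15:52 on Sep 21.

15:52 on September 21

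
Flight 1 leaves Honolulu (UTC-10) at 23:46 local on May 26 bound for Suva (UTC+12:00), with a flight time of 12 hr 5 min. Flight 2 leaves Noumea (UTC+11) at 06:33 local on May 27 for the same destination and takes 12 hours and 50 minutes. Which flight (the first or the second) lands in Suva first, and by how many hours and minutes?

the second, by 13 hours 28 minutes

Flight 1 in UTC: 23:46 + 10:00 = 09:46 on May 27.
+12 hours and 5 minutes → arrive 21:51 UTC on May 27.
Flight 2 in UTC: 06:33 − 11:00 = 19:33 on May 26.
+12 hours and 50 minutes → arrive 08:23 UTC on May 27.
Flight 2 lands earlier by 13 hours 28 minutes.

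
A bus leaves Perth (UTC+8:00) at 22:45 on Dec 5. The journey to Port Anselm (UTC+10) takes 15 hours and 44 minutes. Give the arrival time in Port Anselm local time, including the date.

Convert departure to UTC: 22:45 − 8:00 = 14:45 UTC on Dec 5.
Add 15 hours and 44 minutes travel time → 06:29 UTC (Dec 6).
Port Anselm is UTC+10:00, so local arrival = 06:29 + 10:00 = 16:29 on Dec 6.

16:29 on Dec 6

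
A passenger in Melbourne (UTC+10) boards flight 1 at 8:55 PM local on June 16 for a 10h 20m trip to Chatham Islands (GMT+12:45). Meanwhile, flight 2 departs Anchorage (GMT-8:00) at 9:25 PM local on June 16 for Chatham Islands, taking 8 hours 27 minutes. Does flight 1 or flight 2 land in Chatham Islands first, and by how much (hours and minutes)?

the first, by 16 hours 37 minutes

Flight 1 in UTC: 8:55 PM − 10:00 = 10:55 AM on Jun 16.
+10 hours and 20 minutes → arrive 9:15 PM UTC on Jun 16.
Flight 2 in UTC: 9:25 PM + 8:00 = 5:25 AM on Jun 17.
+8 hours and 27 minutes → arrive 1:52 PM UTC on Jun 17.
Flight 1 lands earlier by 16 hours 37 minutes.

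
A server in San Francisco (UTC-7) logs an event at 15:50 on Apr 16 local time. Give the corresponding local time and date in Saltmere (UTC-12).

In UTC: 15:50 + 7:00 = 22:50 on Apr 16.
Saltmere is UTC−12:00: 22:50 − 12:00 = 10:50 on Apr 16.

10:50 on Apr 16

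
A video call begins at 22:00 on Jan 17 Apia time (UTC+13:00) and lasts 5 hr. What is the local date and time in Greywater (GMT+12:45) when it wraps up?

Greywater is 0:15 behind Apia.
After 5 hours it is 03:00 (Jan 18) in Apia.
Shift by the zone difference: 03:00 − 0:15 = 02:45 on Jan 18 in Greywater.

02:45 on January 18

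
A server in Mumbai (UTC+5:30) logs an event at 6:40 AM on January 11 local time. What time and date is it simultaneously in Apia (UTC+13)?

2:10 PM on January 11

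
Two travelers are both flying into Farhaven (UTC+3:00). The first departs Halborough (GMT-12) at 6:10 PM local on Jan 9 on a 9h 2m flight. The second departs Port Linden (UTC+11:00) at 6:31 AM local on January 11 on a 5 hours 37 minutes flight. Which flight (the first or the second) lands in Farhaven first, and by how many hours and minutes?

the first, by 9 hours 56 minutes

Flight 1 in UTC: 6:10 PM + 12:00 = 6:10 AM on Jan 10.
+9 hours 2 minutes → arrive 3:12 PM UTC on Jan 10.
Flight 2 in UTC: 6:31 AM − 11:00 = 7:31 PM on Jan 10.
+5 hours 37 minutes → arrive 1:08 AM UTC on Jan 11.
Flight 1 lands earlier by 9 hours 56 minutes.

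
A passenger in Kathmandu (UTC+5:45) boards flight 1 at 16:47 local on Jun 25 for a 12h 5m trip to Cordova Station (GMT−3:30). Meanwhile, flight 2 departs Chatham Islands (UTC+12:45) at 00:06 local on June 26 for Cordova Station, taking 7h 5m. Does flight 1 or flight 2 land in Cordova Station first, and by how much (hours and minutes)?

the second, by 4 hours 41 minutes

Flight 1 in UTC: 16:47 − 5:45 = 11:02 on Jun 25.
+12 hours 5 minutes → arrive 23:07 UTC on Jun 25.
Flight 2 in UTC: 00:06 − 12:45 = 11:21 on Jun 25.
+7 hours and 5 minutes → arrive 18:26 UTC on Jun 25.
Flight 2 lands earlier by 4 hours 41 minutes.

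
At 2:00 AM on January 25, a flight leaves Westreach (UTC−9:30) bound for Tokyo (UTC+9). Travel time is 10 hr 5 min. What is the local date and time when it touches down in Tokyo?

6:35 AM on January 26

Convert departure to UTC: 2:00 AM + 9:30 = 11:30 AM UTC on Jan 25.
Add 10 hours 5 minutes travel time → 9:35 PM UTC.
Tokyo is UTC+9:00, so local arrival = 9:35 PM + 9:00 = 6:35 AM on Jan 26.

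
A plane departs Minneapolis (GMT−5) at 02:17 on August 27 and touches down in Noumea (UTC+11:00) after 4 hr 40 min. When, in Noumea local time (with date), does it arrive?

Convert departure to UTC: 02:17 + 5:00 = 07:17 UTC on Aug 27.
Add 4 hours and 40 minutes travel time → 11:57 UTC.
Noumea is UTC+11:00, so local arrival = 11:57 + 11:00 = 22:57 on Aug 27.

22:57 on August 27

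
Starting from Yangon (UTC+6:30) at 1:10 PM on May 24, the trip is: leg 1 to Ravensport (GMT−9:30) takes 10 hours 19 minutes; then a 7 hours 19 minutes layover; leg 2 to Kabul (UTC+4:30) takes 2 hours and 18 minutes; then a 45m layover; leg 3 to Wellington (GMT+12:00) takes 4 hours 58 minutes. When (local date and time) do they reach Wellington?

8:19 PM on May 25

Convert departure to UTC: 1:10 PM − 6:30 = 6:40 AM UTC on May 24.
Add 10 hours and 19 minutes leg 1 → 4:59 PM UTC.
Add 7 hours 19 minutes layover in Ravensport → 12:18 AM UTC (May 25).
Add 2 hours and 18 minutes leg 2 → 2:36 AM UTC.
Add 45 minutes layover in Kabul → 3:21 AM UTC.
Add 4 hours and 58 minutes leg 3 → 8:19 AM UTC.
Wellington is UTC+12:00, so local arrival = 8:19 AM + 12:00 = 8:19 PM on May 25.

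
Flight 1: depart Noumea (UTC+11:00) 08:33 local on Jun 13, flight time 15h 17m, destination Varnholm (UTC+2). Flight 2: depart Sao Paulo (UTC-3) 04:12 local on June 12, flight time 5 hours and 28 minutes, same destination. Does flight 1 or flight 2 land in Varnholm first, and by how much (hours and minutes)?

the second, by 24 hours 10 minutes

Flight 1 in UTC: 08:33 − 11:00 = 21:33 on Jun 12.
+15 hours 17 minutes → arrive 12:50 UTC on Jun 13.
Flight 2 in UTC: 04:12 + 3:00 = 07:12 on Jun 12.
+5 hours and 28 minutes → arrive 12:40 UTC on Jun 12.
Flight 2 lands earlier by 24 hours 10 minutes.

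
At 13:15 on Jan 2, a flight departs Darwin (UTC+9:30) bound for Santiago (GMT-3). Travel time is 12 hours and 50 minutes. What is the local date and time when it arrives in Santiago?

13:35 on Jan 2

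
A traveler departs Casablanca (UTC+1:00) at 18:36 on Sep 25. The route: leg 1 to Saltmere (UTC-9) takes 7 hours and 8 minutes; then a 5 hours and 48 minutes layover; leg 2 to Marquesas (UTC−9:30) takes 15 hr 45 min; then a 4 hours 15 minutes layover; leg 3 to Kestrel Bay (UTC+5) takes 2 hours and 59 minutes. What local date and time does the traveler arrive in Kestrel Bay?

10:31 on September 27

Convert departure to UTC: 18:36 − 1:00 = 17:36 UTC on Sep 25.
Add 7 hours and 8 minutes leg 1 → 00:44 UTC (Sep 26).
Add 5 hours and 48 minutes layover in Saltmere → 06:32 UTC.
Add 15 hours 45 minutes leg 2 → 22:17 UTC.
Add 4 hours 15 minutes layover in Marquesas → 02:32 UTC (Sep 27).
Add 2 hours 59 minutes leg 3 → 05:31 UTC.
Kestrel Bay is UTC+5:00, so local arrival = 05:31 + 5:00 = 10:31 on Sep 27.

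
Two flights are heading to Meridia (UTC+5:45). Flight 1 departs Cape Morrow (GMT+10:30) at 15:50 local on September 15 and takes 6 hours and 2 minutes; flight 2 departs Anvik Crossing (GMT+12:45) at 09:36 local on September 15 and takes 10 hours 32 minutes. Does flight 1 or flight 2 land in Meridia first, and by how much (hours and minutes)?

Flight 1 in UTC: 15:50 − 10:30 = 05:20 on Sep 15.
+6 hours 2 minutes → arrive 11:22 UTC on Sep 15.
Flight 2 in UTC: 09:36 − 12:45 = 20:51 on Sep 14.
+10 hours and 32 minutes → arrive 07:23 UTC on Sep 15.
Flight 2 lands earlier by 3 hours 59 minutes.

the second, by 3 hours 59 minutes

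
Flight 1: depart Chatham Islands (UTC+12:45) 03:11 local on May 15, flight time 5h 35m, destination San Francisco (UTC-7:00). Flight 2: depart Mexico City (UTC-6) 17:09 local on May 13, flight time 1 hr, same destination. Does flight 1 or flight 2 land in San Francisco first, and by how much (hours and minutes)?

Flight 1 in UTC: 03:11 − 12:45 = 14:26 on May 14.
+5 hours 35 minutes → arrive 20:01 UTC on May 14.
Flight 2 in UTC: 17:09 + 6:00 = 23:09 on May 13.
+1 hour → arrive 00:09 UTC on May 14.
Flight 2 lands earlier by 19 hours 52 minutes.

the second, by 19 hours 52 minutes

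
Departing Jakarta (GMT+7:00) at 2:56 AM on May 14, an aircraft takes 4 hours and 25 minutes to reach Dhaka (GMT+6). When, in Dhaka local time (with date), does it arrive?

6:21 AM on May 14

Convert departure to UTC: 2:56 AM − 7:00 = 7:56 PM UTC on May 13.
Add 4 hours 25 minutes travel time → 12:21 AM UTC (May 14).
Dhaka is UTC+6:00, so local arrival = 12:21 AM + 6:00 = 6:21 AM on May 14.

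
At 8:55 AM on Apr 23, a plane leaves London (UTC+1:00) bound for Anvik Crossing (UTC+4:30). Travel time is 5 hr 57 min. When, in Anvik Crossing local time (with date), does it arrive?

Convert departure to UTC: 8:55 AM − 1:00 = 7:55 AM UTC on Apr 23.
Add 5 hours 57 minutes travel time → 1:52 PM UTC.
Anvik Crossing is UTC+4:30, so local arrival = 1:52 PM + 4:30 = 6:22 PM on Apr 23.

6:22 PM on April 23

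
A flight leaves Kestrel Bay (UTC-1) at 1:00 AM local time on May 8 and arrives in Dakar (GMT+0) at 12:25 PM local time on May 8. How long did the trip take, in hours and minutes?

Departure in UTC: 1:00 AM + 1:00 = 2:00 AM on May 8.
Arrival is already UTC: 12:25 PM on May 8.
Elapsed = 12:25 PM − 2:00 AM = 10 hours 25 minutes.

10 hours 25 minutes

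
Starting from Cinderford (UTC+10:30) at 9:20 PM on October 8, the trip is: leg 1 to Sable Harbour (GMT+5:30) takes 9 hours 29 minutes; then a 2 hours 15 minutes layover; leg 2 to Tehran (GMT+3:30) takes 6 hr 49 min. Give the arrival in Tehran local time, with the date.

8:53 AM on October 9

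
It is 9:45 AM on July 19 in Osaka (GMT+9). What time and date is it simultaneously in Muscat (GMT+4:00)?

Muscat is 5:00 behind Osaka.
Shift by the zone difference: 9:45 AM − 5:00 = 4:45 AM on Jul 19 in Muscat.

4:45 AM on July 19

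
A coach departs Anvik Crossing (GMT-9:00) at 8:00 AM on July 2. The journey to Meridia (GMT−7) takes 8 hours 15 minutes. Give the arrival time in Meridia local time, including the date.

6:15 PM on July 2

Meridia is 2:00 ahead of Anvik Crossing.
After 8 hours and 15 minutes it is 4:15 PM in Anvik Crossing.
Shift by the zone difference: 4:15 PM + 2:00 = 6:15 PM on Jul 2 in Meridia.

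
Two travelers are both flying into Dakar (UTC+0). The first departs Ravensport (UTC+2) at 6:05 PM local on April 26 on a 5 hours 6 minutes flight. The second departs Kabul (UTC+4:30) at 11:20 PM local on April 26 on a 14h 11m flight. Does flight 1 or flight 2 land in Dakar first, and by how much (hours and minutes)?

Flight 1 in UTC: 6:05 PM − 2:00 = 4:05 PM on Apr 26.
+5 hours and 6 minutes → arrive 9:11 PM UTC on Apr 26.
Flight 2 in UTC: 11:20 PM − 4:30 = 6:50 PM on Apr 26.
+14 hours and 11 minutes → arrive 9:01 AM UTC on Apr 27.
Flight 1 lands earlier by 11 hours 50 minutes.

the first, by 11 hours 50 minutes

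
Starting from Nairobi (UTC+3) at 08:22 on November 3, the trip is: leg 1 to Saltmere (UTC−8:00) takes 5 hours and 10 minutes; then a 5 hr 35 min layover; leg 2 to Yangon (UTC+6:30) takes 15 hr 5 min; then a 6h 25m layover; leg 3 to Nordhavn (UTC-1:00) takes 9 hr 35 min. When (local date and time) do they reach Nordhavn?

22:12 on November 4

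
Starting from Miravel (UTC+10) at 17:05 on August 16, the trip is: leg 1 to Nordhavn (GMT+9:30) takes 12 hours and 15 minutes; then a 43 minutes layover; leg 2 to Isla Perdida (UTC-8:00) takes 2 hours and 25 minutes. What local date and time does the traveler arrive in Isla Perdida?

14:28 on August 16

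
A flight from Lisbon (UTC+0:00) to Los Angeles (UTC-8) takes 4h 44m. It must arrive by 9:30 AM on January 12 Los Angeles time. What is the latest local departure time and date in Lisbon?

12:46 PM on Jan 12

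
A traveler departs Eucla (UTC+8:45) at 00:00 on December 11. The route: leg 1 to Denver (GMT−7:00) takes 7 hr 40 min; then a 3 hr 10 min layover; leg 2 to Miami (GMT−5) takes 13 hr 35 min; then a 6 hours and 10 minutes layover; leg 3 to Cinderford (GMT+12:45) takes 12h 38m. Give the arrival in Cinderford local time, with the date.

23:13 on December 12

Convert departure to UTC: 00:00 − 8:45 = 15:15 UTC on Dec 10.
Add 7 hours 40 minutes leg 1 → 22:55 UTC.
Add 3 hours 10 minutes layover in Denver → 02:05 UTC (Dec 11).
Add 13 hours 35 minutes leg 2 → 15:40 UTC.
Add 6 hours and 10 minutes layover in Miami → 21:50 UTC.
Add 12 hours and 38 minutes leg 3 → 10:28 UTC (Dec 12).
Cinderford is UTC+12:45, so local arrival = 10:28 + 12:45 = 23:13 on Dec 12.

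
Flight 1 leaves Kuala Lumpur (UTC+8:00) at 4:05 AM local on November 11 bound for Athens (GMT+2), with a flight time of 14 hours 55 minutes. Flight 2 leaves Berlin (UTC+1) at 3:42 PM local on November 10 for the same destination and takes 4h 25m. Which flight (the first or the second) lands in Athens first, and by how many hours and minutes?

Flight 1 in UTC: 4:05 AM − 8:00 = 8:05 PM on Nov 10.
+14 hours 55 minutes → arrive 11:00 AM UTC on Nov 11.
Flight 2 in UTC: 3:42 PM − 1:00 = 2:42 PM on Nov 10.
+4 hours and 25 minutes → arrive 7:07 PM UTC on Nov 10.
Flight 2 lands earlier by 15 hours 53 minutes.

the second, by 15 hours 53 minutes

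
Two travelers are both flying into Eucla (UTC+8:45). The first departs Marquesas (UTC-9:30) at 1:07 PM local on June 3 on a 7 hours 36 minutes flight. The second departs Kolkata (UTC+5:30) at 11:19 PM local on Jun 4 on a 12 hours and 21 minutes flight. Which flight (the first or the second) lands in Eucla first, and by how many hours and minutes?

Flight 1 in UTC: 1:07 PM + 9:30 = 10:37 PM on Jun 3.
+7 hours 36 minutes → arrive 6:13 AM UTC on Jun 4.
Flight 2 in UTC: 11:19 PM − 5:30 = 5:49 PM on Jun 4.
+12 hours 21 minutes → arrive 6:10 AM UTC on Jun 5.
Flight 1 lands earlier by 23 hours 57 minutes.

the first, by 23 hours 57 minutes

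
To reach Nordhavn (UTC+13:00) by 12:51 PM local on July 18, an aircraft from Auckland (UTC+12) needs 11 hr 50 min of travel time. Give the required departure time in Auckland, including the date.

12:01 AM on July 18

Target arrival in UTC: 12:51 PM − 13:00 = 11:51 PM on Jul 17.
Subtract 11 hours and 50 minutes → departure 12:01 PM UTC on Jul 17.
Auckland is UTC+12:00: 12:01 PM + 12:00 = 12:01 AM on Jul 18.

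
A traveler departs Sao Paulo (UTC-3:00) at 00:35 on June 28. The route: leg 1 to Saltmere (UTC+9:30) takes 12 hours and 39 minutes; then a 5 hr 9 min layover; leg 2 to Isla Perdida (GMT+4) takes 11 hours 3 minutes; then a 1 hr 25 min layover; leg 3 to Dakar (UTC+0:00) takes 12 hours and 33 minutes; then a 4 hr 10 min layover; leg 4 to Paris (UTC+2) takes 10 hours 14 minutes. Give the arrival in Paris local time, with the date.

Convert departure to UTC: 00:35 + 3:00 = 03:35 UTC on Jun 28.
Add 12 hours 39 minutes leg 1 → 16:14 UTC.
Add 5 hours and 9 minutes layover in Saltmere → 21:23 UTC.
Add 11 hours and 3 minutes leg 2 → 08:26 UTC (Jun 29).
Add 1 hour 25 minutes layover in Isla Perdida → 09:51 UTC.
Add 12 hours 33 minutes leg 3 → 22:24 UTC.
Add 4 hours 10 minutes layover in Dakar → 02:34 UTC (Jun 30).
Add 10 hours and 14 minutes leg 4 → 12:48 UTC.
Paris is UTC+2:00, so local arrival = 12:48 + 2:00 = 14:48 on Jun 30.

14:48 on Jun 30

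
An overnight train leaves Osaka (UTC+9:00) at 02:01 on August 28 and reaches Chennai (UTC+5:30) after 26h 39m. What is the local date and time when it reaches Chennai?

Convert departure to UTC: 02:01 − 9:00 = 17:01 UTC on Aug 27.
Add 26 hours and 39 minutes travel time → 19:40 UTC (Aug 28).
Chennai is UTC+5:30, so local arrival = 19:40 + 5:30 = 01:10 on Aug 29.

01:10 on August 29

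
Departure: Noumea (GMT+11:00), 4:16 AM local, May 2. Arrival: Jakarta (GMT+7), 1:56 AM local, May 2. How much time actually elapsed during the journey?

Departure in UTC: 4:16 AM − 11:00 = 5:16 PM on May 1.
Arrival in UTC: 1:56 AM − 7:00 = 6:56 PM on May 1.
Elapsed = 6:56 PM − 5:16 PM = 1 hour 40 minutes.

1 hour 40 minutes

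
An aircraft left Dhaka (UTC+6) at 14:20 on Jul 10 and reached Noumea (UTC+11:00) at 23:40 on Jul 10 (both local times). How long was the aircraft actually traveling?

Departure in UTC: 14:20 − 6:00 = 08:20 on Jul 10.
Arrival in UTC: 23:40 − 11:00 = 12:40 on Jul 10.
Elapsed = 12:40 − 08:20 = 4 hours 20 minutes.

4 hours 20 minutes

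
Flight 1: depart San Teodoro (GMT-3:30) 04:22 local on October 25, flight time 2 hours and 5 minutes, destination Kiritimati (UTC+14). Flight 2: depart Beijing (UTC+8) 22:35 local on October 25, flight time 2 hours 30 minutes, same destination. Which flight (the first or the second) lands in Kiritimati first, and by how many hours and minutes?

the first, by 7 hours 8 minutes

Flight 1 in UTC: 04:22 + 3:30 = 07:52 on Oct 25.
+2 hours and 5 minutes → arrive 09:57 UTC on Oct 25.
Flight 2 in UTC: 22:35 − 8:00 = 14:35 on Oct 25.
+2 hours 30 minutes → arrive 17:05 UTC on Oct 25.
Flight 1 lands earlier by 7 hours 8 minutes.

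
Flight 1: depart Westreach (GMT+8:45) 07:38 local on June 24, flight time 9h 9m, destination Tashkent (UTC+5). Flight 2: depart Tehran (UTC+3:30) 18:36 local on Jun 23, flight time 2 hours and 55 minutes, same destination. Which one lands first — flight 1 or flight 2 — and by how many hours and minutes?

the second, by 14 hours 1 minute

Flight 1 in UTC: 07:38 − 8:45 = 22:53 on Jun 23.
+9 hours and 9 minutes → arrive 08:02 UTC on Jun 24.
Flight 2 in UTC: 18:36 − 3:30 = 15:06 on Jun 23.
+2 hours and 55 minutes → arrive 18:01 UTC on Jun 23.
Flight 2 lands earlier by 14 hours 1 minute.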